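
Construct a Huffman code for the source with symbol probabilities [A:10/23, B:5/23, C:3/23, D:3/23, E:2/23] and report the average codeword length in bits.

Huffman tree construction:
Combine smallest probabilities repeatedly
Resulting codes:
  A: 0 (length 1)
  B: 111 (length 3)
  C: 101 (length 3)
  D: 110 (length 3)
  E: 100 (length 3)
Average length = Σ p(s) × length(s) = 2.1304 bits


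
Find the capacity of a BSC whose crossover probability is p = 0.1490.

For BSC with error probability p:
C = 1 - H(p) where H(p) is binary entropy
H(0.1490) = -0.1490 × log₂(0.1490) - 0.8510 × log₂(0.8510)
H(p) = 0.6073
C = 1 - 0.6073 = 0.3927 bits/use


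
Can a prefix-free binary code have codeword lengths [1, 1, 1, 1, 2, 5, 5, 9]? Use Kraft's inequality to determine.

Kraft inequality: Σ 2^(-l_i) ≤ 1 for prefix-free code
Calculating: 2^(-1) + 2^(-1) + 2^(-1) + 2^(-1) + 2^(-2) + 2^(-5) + 2^(-5) + 2^(-9)
= 0.5 + 0.5 + 0.5 + 0.5 + 0.25 + 0.03125 + 0.03125 + 0.001953125
= 2.3145
Since 2.3145 > 1, prefix-free code does not exist


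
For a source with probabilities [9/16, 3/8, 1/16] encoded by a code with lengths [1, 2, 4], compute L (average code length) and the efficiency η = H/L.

Average length L = Σ p_i × l_i = 1.5625 bits
Entropy H = 1.2476 bits
Efficiency η = H/L × 100% = 79.84%


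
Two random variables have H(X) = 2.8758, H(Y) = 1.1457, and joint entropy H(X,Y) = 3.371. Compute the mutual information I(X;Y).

I(X;Y) = H(X) + H(Y) - H(X,Y)
I(X;Y) = 2.8758 + 1.1457 - 3.371 = 0.6505 bits


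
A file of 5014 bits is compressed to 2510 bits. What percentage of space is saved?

Space savings = (1 - Compressed/Original) × 100%
= (1 - 2510/5014) × 100%
= 49.94%


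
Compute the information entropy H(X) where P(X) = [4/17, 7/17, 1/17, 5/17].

H(X) = -Σ p(x) log₂ p(x)
  -4/17 × log₂(4/17) = 0.4912
  -7/17 × log₂(7/17) = 0.5271
  -1/17 × log₂(1/17) = 0.2404
  -5/17 × log₂(5/17) = 0.5193
H(X) = 1.7780 bits


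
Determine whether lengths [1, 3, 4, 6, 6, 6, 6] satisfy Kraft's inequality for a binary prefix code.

Kraft inequality: Σ 2^(-l_i) ≤ 1 for prefix-free code
Calculating: 2^(-1) + 2^(-3) + 2^(-4) + 2^(-6) + 2^(-6) + 2^(-6) + 2^(-6)
= 0.5 + 0.125 + 0.0625 + 0.015625 + 0.015625 + 0.015625 + 0.015625
= 0.7500
Since 0.7500 ≤ 1, prefix-free code exists


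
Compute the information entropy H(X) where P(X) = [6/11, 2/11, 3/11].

H(X) = -Σ p(x) log₂ p(x)
  -6/11 × log₂(6/11) = 0.4770
  -2/11 × log₂(2/11) = 0.4472
  -3/11 × log₂(3/11) = 0.5112
H(X) = 1.4354 bits


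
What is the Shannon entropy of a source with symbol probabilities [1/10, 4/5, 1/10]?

H(X) = -Σ p(x) log₂ p(x)
  -1/10 × log₂(1/10) = 0.3322
  -4/5 × log₂(4/5) = 0.2575
  -1/10 × log₂(1/10) = 0.3322
H(X) = 0.9219 bits


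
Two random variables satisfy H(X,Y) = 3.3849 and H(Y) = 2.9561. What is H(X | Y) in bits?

Chain rule: H(X,Y) = H(X|Y) + H(Y)
H(X|Y) = H(X,Y) - H(Y) = 3.3849 - 2.9561 = 0.4288 bits


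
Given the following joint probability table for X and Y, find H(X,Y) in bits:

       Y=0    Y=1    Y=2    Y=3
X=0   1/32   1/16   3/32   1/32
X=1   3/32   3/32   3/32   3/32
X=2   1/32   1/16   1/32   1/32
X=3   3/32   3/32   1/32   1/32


H(X,Y) = -Σ p(x,y) log₂ p(x,y)
  p(0,0)=1/32: -0.0312 × log₂(0.0312) = 0.1562
  p(0,1)=1/16: -0.0625 × log₂(0.0625) = 0.2500
  p(0,2)=3/32: -0.0938 × log₂(0.0938) = 0.3202
  p(0,3)=1/32: -0.0312 × log₂(0.0312) = 0.1562
  p(1,0)=3/32: -0.0938 × log₂(0.0938) = 0.3202
  p(1,1)=3/32: -0.0938 × log₂(0.0938) = 0.3202
  p(1,2)=3/32: -0.0938 × log₂(0.0938) = 0.3202
  p(1,3)=3/32: -0.0938 × log₂(0.0938) = 0.3202
  p(2,0)=1/32: -0.0312 × log₂(0.0312) = 0.1562
  p(2,1)=1/16: -0.0625 × log₂(0.0625) = 0.2500
  p(2,2)=1/32: -0.0312 × log₂(0.0312) = 0.1562
  p(2,3)=1/32: -0.0312 × log₂(0.0312) = 0.1562
  p(3,0)=3/32: -0.0938 × log₂(0.0938) = 0.3202
  p(3,1)=3/32: -0.0938 × log₂(0.0938) = 0.3202
  p(3,2)=1/32: -0.0312 × log₂(0.0312) = 0.1562
  p(3,3)=1/32: -0.0312 × log₂(0.0312) = 0.1562
H(X,Y) = 3.8349 bits


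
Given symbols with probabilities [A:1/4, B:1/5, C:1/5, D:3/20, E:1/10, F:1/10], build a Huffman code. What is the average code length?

Huffman tree construction:
Combine smallest probabilities repeatedly
Resulting codes:
  A: 10 (length 2)
  B: 111 (length 3)
  C: 00 (length 2)
  D: 110 (length 3)
  E: 010 (length 3)
  F: 011 (length 3)
Average length = Σ p(s) × length(s) = 2.5500 bits


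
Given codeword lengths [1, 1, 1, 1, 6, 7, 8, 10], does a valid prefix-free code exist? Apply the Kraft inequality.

Kraft inequality: Σ 2^(-l_i) ≤ 1 for prefix-free code
Calculating: 2^(-1) + 2^(-1) + 2^(-1) + 2^(-1) + 2^(-6) + 2^(-7) + 2^(-8) + 2^(-10)
= 0.5 + 0.5 + 0.5 + 0.5 + 0.015625 + 0.0078125 + 0.00390625 + 0.0009765625
= 2.0283
Since 2.0283 > 1, prefix-free code does not exist


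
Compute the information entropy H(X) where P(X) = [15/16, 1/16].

H(X) = -Σ p(x) log₂ p(x)
  -15/16 × log₂(15/16) = 0.0873
  -1/16 × log₂(1/16) = 0.2500
H(X) = 0.3373 bits


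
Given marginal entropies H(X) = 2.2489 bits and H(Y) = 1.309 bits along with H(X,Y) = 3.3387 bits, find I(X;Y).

I(X;Y) = H(X) + H(Y) - H(X,Y)
I(X;Y) = 2.2489 + 1.309 - 3.3387 = 0.2192 bits


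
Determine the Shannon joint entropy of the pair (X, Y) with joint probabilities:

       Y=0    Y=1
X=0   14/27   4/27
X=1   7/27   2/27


H(X,Y) = -Σ p(x,y) log₂ p(x,y)
  p(0,0)=14/27: -0.5185 × log₂(0.5185) = 0.4913
  p(0,1)=4/27: -0.1481 × log₂(0.1481) = 0.4081
  p(1,0)=7/27: -0.2593 × log₂(0.2593) = 0.5049
  p(1,1)=2/27: -0.0741 × log₂(0.0741) = 0.2781
H(X,Y) = 1.6825 bits


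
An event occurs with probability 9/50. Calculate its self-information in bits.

Information content I(x) = -log₂(p(x))
I = -log₂(9/50) = -log₂(0.1800)
I = 2.4739 bits


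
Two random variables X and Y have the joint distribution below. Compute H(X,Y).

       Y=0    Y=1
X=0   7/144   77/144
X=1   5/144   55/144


H(X,Y) = -Σ p(x,y) log₂ p(x,y)
  p(0,0)=7/144: -0.0486 × log₂(0.0486) = 0.2121
  p(0,1)=77/144: -0.5347 × log₂(0.5347) = 0.4829
  p(1,0)=5/144: -0.0347 × log₂(0.0347) = 0.1683
  p(1,1)=55/144: -0.3819 × log₂(0.3819) = 0.5304
H(X,Y) = 1.3937 bits


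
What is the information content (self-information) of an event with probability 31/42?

Information content I(x) = -log₂(p(x))
I = -log₂(31/42) = -log₂(0.7381)
I = 0.4381 bits


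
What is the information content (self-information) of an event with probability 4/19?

Information content I(x) = -log₂(p(x))
I = -log₂(4/19) = -log₂(0.2105)
I = 2.2479 bits


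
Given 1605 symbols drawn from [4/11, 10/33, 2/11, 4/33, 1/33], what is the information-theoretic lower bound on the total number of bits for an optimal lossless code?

Entropy H = 2.0217 bits/symbol
Minimum bits = H × n = 2.0217 × 1605
= 3244.84 bits


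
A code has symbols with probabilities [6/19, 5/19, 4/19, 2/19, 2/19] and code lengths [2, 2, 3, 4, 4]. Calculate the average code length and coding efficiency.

Average length L = Σ p_i × l_i = 2.6316 bits
Entropy H = 2.1890 bits
Efficiency η = H/L × 100% = 83.18%


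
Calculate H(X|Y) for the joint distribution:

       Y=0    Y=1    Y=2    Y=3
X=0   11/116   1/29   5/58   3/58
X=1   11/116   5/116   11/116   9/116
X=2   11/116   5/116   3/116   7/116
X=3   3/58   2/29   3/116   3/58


H(X|Y) = Σ_y p(y) H(X|Y=y)
  p(Y=0) = 39/116, H(X|Y=0) = 1.9605
  p(Y=1) = 11/58, H(X|Y=1) = 1.9495
  p(Y=2) = 27/116, H(X|Y=2) = 1.7629
  p(Y=3) = 7/29, H(X|Y=3) = 1.9788
H(X|Y) = 0.3362×1.9605 + 0.1897×1.9495 + 0.2328×1.7629 + 0.2414×1.9788 = 1.9168 bits


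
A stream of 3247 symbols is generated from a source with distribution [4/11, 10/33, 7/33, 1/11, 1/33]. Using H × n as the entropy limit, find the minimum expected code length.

Entropy H = 1.9945 bits/symbol
Minimum bits = H × n = 1.9945 × 3247
= 6476.27 bits


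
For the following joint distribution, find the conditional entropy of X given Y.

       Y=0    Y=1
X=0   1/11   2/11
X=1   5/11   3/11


H(X|Y) = Σ_y p(y) H(X|Y=y)
  p(Y=0) = 6/11, H(X|Y=0) = 0.6500
  p(Y=1) = 5/11, H(X|Y=1) = 0.9710
H(X|Y) = 0.5455×0.6500 + 0.4545×0.9710 = 0.7959 bits


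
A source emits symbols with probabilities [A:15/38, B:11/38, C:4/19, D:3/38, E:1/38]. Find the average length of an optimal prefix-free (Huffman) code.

Huffman tree construction:
Combine smallest probabilities repeatedly
Resulting codes:
  A: 0 (length 1)
  B: 10 (length 2)
  C: 111 (length 3)
  D: 1101 (length 4)
  E: 1100 (length 4)
Average length = Σ p(s) × length(s) = 2.0263 bits


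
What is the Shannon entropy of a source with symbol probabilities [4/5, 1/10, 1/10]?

H(X) = -Σ p(x) log₂ p(x)
  -4/5 × log₂(4/5) = 0.2575
  -1/10 × log₂(1/10) = 0.3322
  -1/10 × log₂(1/10) = 0.3322
H(X) = 0.9219 bits


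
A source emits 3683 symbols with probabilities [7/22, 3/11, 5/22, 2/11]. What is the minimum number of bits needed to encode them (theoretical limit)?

Entropy H = 1.9698 bits/symbol
Minimum bits = H × n = 1.9698 × 3683
= 7254.94 bits


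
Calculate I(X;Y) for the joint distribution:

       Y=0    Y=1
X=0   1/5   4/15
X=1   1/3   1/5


H(X) = 0.9968, H(Y) = 0.9968, H(X,Y) = 1.9656
I(X;Y) = H(X) + H(Y) - H(X,Y) = 0.0280 bits


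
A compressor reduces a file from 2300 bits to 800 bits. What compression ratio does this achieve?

Compression ratio = Original / Compressed
= 2300 / 800 = 2.88:1


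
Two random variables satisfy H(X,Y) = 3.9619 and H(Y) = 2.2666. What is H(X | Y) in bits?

Chain rule: H(X,Y) = H(X|Y) + H(Y)
H(X|Y) = H(X,Y) - H(Y) = 3.9619 - 2.2666 = 1.6953 bits


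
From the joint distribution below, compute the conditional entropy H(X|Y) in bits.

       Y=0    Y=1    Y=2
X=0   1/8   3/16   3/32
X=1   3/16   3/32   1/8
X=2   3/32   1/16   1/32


H(X|Y) = Σ_y p(y) H(X|Y=y)
  p(Y=0) = 13/32, H(X|Y=0) = 1.5262
  p(Y=1) = 11/32, H(X|Y=1) = 1.4354
  p(Y=2) = 1/4, H(X|Y=2) = 1.4056
H(X|Y) = 0.4062×1.5262 + 0.3438×1.4354 + 0.2500×1.4056 = 1.4649 bits


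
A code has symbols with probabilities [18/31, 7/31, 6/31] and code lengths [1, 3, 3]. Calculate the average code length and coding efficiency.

Average length L = Σ p_i × l_i = 1.8387 bits
Entropy H = 1.3987 bits
Efficiency η = H/L × 100% = 76.07%


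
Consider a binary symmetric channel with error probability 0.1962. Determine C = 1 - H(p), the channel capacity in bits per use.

For BSC with error probability p:
C = 1 - H(p) where H(p) is binary entropy
H(0.1962) = -0.1962 × log₂(0.1962) - 0.8038 × log₂(0.8038)
H(p) = 0.7143
C = 1 - 0.7143 = 0.2857 bits/use


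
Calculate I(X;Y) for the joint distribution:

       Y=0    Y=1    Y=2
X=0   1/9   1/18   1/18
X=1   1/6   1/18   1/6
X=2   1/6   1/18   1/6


H(X) = 1.5420, H(Y) = 1.4807, H(X,Y) = 3.0022
I(X;Y) = H(X) + H(Y) - H(X,Y) = 0.0205 bits


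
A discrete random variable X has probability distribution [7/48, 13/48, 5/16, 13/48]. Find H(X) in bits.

H(X) = -Σ p(x) log₂ p(x)
  -7/48 × log₂(7/48) = 0.4051
  -13/48 × log₂(13/48) = 0.5104
  -5/16 × log₂(5/16) = 0.5244
  -13/48 × log₂(13/48) = 0.5104
H(X) = 1.9502 bits


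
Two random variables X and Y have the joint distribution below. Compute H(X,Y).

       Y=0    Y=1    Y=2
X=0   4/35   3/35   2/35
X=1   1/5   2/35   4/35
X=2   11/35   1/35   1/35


H(X,Y) = -Σ p(x,y) log₂ p(x,y)
  p(0,0)=4/35: -0.1143 × log₂(0.1143) = 0.3576
  p(0,1)=3/35: -0.0857 × log₂(0.0857) = 0.3038
  p(0,2)=2/35: -0.0571 × log₂(0.0571) = 0.2360
  p(1,0)=1/5: -0.2000 × log₂(0.2000) = 0.4644
  p(1,1)=2/35: -0.0571 × log₂(0.0571) = 0.2360
  p(1,2)=4/35: -0.1143 × log₂(0.1143) = 0.3576
  p(2,0)=11/35: -0.3143 × log₂(0.3143) = 0.5248
  p(2,1)=1/35: -0.0286 × log₂(0.0286) = 0.1466
  p(2,2)=1/35: -0.0286 × log₂(0.0286) = 0.1466
H(X,Y) = 2.7733 bits


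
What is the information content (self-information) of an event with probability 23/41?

Information content I(x) = -log₂(p(x))
I = -log₂(23/41) = -log₂(0.5610)
I = 0.8340 bits


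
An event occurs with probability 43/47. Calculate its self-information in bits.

Information content I(x) = -log₂(p(x))
I = -log₂(43/47) = -log₂(0.9149)
I = 0.1283 bits


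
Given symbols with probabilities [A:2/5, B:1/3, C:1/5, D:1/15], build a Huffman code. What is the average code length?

Huffman tree construction:
Combine smallest probabilities repeatedly
Resulting codes:
  A: 0 (length 1)
  B: 11 (length 2)
  C: 101 (length 3)
  D: 100 (length 3)
Average length = Σ p(s) × length(s) = 1.8667 bits


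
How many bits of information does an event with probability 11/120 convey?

Information content I(x) = -log₂(p(x))
I = -log₂(11/120) = -log₂(0.0917)
I = 3.4475 bits


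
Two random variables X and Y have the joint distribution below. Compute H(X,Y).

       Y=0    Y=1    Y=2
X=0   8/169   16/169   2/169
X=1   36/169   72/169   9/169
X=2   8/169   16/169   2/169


H(X,Y) = -Σ p(x,y) log₂ p(x,y)
  p(0,0)=8/169: -0.0473 × log₂(0.0473) = 0.2083
  p(0,1)=16/169: -0.0947 × log₂(0.0947) = 0.3220
  p(0,2)=2/169: -0.0118 × log₂(0.0118) = 0.0758
  p(1,0)=36/169: -0.2130 × log₂(0.2130) = 0.4752
  p(1,1)=72/169: -0.4260 × log₂(0.4260) = 0.5244
  p(1,2)=9/169: -0.0533 × log₂(0.0533) = 0.2253
  p(2,0)=8/169: -0.0473 × log₂(0.0473) = 0.2083
  p(2,1)=16/169: -0.0947 × log₂(0.0947) = 0.3220
  p(2,2)=2/169: -0.0118 × log₂(0.0118) = 0.0758
H(X,Y) = 2.4371 bits


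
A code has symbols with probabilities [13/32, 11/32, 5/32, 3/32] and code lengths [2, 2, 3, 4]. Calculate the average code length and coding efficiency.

Average length L = Σ p_i × l_i = 2.3438 bits
Entropy H = 1.7961 bits
Efficiency η = H/L × 100% = 76.63%


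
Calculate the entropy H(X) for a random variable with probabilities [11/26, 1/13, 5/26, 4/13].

H(X) = -Σ p(x) log₂ p(x)
  -11/26 × log₂(11/26) = 0.5250
  -1/13 × log₂(1/13) = 0.2846
  -5/26 × log₂(5/26) = 0.4574
  -4/13 × log₂(4/13) = 0.5232
H(X) = 1.7903 bits


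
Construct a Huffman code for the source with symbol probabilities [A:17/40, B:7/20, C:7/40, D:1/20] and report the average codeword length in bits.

Huffman tree construction:
Combine smallest probabilities repeatedly
Resulting codes:
  A: 0 (length 1)
  B: 11 (length 2)
  C: 101 (length 3)
  D: 100 (length 3)
Average length = Σ p(s) × length(s) = 1.8000 bits


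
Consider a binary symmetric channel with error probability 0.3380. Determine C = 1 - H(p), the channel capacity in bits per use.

For BSC with error probability p:
C = 1 - H(p) where H(p) is binary entropy
H(0.3380) = -0.3380 × log₂(0.3380) - 0.6620 × log₂(0.6620)
H(p) = 0.9229
C = 1 - 0.9229 = 0.0771 bits/use


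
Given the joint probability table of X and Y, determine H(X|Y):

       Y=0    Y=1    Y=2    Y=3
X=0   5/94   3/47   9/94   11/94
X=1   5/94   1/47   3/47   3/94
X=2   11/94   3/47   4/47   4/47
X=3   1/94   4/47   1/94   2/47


H(X|Y) = Σ_y p(y) H(X|Y=y)
  p(Y=0) = 11/47, H(X|Y=0) = 1.6743
  p(Y=1) = 11/47, H(X|Y=1) = 1.8676
  p(Y=2) = 12/47, H(X|Y=2) = 1.7500
  p(Y=3) = 13/47, H(X|Y=3) = 1.8232
H(X|Y) = 0.2340×1.6743 + 0.2340×1.8676 + 0.2553×1.7500 + 0.2766×1.8232 = 1.7801 bits


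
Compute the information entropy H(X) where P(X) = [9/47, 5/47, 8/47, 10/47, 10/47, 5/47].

H(X) = -Σ p(x) log₂ p(x)
  -9/47 × log₂(9/47) = 0.4566
  -5/47 × log₂(5/47) = 0.3439
  -8/47 × log₂(8/47) = 0.4348
  -10/47 × log₂(10/47) = 0.4750
  -10/47 × log₂(10/47) = 0.4750
  -5/47 × log₂(5/47) = 0.3439
H(X) = 2.5293 bits


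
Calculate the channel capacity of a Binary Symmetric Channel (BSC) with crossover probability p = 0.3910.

For BSC with error probability p:
C = 1 - H(p) where H(p) is binary entropy
H(0.3910) = -0.3910 × log₂(0.3910) - 0.6090 × log₂(0.6090)
H(p) = 0.9654
C = 1 - 0.9654 = 0.0346 bits/use


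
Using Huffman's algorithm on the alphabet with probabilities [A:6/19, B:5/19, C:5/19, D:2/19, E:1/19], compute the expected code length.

Huffman tree construction:
Combine smallest probabilities repeatedly
Resulting codes:
  A: 11 (length 2)
  B: 01 (length 2)
  C: 10 (length 2)
  D: 001 (length 3)
  E: 000 (length 3)
Average length = Σ p(s) × length(s) = 2.1579 bits


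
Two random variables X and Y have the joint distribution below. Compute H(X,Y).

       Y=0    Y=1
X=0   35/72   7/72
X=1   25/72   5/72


H(X,Y) = -Σ p(x,y) log₂ p(x,y)
  p(0,0)=35/72: -0.4861 × log₂(0.4861) = 0.5059
  p(0,1)=7/72: -0.0972 × log₂(0.0972) = 0.3269
  p(1,0)=25/72: -0.3472 × log₂(0.3472) = 0.5299
  p(1,1)=5/72: -0.0694 × log₂(0.0694) = 0.2672
H(X,Y) = 1.6299 bits


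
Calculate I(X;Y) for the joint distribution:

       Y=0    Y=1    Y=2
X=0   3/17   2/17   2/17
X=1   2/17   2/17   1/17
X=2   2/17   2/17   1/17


H(X) = 1.5657, H(Y) = 1.5486, H(X,Y) = 3.1019
I(X;Y) = H(X) + H(Y) - H(X,Y) = 0.0123 bits


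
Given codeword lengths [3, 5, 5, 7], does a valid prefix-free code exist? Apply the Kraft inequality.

Kraft inequality: Σ 2^(-l_i) ≤ 1 for prefix-free code
Calculating: 2^(-3) + 2^(-5) + 2^(-5) + 2^(-7)
= 0.125 + 0.03125 + 0.03125 + 0.0078125
= 0.1953
Since 0.1953 ≤ 1, prefix-free code exists


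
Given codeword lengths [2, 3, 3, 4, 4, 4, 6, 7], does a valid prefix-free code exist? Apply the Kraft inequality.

Kraft inequality: Σ 2^(-l_i) ≤ 1 for prefix-free code
Calculating: 2^(-2) + 2^(-3) + 2^(-3) + 2^(-4) + 2^(-4) + 2^(-4) + 2^(-6) + 2^(-7)
= 0.25 + 0.125 + 0.125 + 0.0625 + 0.0625 + 0.0625 + 0.015625 + 0.0078125
= 0.7109
Since 0.7109 ≤ 1, prefix-free code exists


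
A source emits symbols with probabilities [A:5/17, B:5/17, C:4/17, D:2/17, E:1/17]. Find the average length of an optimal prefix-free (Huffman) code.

Huffman tree construction:
Combine smallest probabilities repeatedly
Resulting codes:
  A: 10 (length 2)
  B: 11 (length 2)
  C: 01 (length 2)
  D: 001 (length 3)
  E: 000 (length 3)
Average length = Σ p(s) × length(s) = 2.1765 bits


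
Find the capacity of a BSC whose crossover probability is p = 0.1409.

For BSC with error probability p:
C = 1 - H(p) where H(p) is binary entropy
H(0.1409) = -0.1409 × log₂(0.1409) - 0.8591 × log₂(0.8591)
H(p) = 0.5866
C = 1 - 0.5866 = 0.4134 bits/use


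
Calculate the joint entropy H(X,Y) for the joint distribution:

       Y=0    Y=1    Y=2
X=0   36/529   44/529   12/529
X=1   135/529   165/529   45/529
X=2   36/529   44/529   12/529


H(X,Y) = -Σ p(x,y) log₂ p(x,y)
  p(0,0)=36/529: -0.0681 × log₂(0.0681) = 0.2639
  p(0,1)=44/529: -0.0832 × log₂(0.0832) = 0.2984
  p(0,2)=12/529: -0.0227 × log₂(0.0227) = 0.1239
  p(1,0)=135/529: -0.2552 × log₂(0.2552) = 0.5028
  p(1,1)=165/529: -0.3119 × log₂(0.3119) = 0.5243
  p(1,2)=45/529: -0.0851 × log₂(0.0851) = 0.3024
  p(2,0)=36/529: -0.0681 × log₂(0.0681) = 0.2639
  p(2,1)=44/529: -0.0832 × log₂(0.0832) = 0.2984
  p(2,2)=12/529: -0.0227 × log₂(0.0227) = 0.1239
H(X,Y) = 2.7018 bits


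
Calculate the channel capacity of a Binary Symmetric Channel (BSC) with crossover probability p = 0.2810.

For BSC with error probability p:
C = 1 - H(p) where H(p) is binary entropy
H(0.2810) = -0.2810 × log₂(0.2810) - 0.7190 × log₂(0.7190)
H(p) = 0.8568
C = 1 - 0.8568 = 0.1432 bits/use


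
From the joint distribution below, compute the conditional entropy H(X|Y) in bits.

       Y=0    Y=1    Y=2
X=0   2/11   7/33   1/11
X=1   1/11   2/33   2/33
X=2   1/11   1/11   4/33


H(X|Y) = Σ_y p(y) H(X|Y=y)
  p(Y=0) = 4/11, H(X|Y=0) = 1.5000
  p(Y=1) = 4/11, H(X|Y=1) = 1.3844
  p(Y=2) = 3/11, H(X|Y=2) = 1.5305
H(X|Y) = 0.3636×1.5000 + 0.3636×1.3844 + 0.2727×1.5305 = 1.4663 bits


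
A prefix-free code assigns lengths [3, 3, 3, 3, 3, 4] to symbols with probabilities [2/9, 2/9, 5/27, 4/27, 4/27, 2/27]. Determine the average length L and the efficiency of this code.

Average length L = Σ p_i × l_i = 3.0741 bits
Entropy H = 2.5094 bits
Efficiency η = H/L × 100% = 81.63%


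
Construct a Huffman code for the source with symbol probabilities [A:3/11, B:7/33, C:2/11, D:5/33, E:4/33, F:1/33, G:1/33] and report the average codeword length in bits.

Huffman tree construction:
Combine smallest probabilities repeatedly
Resulting codes:
  A: 10 (length 2)
  B: 01 (length 2)
  C: 111 (length 3)
  D: 110 (length 3)
  E: 001 (length 3)
  F: 0000 (length 4)
  G: 0001 (length 4)
Average length = Σ p(s) × length(s) = 2.5758 bits


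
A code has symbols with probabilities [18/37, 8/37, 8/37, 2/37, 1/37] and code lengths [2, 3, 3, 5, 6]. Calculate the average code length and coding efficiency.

Average length L = Σ p_i × l_i = 2.7027 bits
Entropy H = 1.8295 bits
Efficiency η = H/L × 100% = 67.69%


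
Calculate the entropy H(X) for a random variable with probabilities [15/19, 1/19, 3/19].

H(X) = -Σ p(x) log₂ p(x)
  -15/19 × log₂(15/19) = 0.2692
  -1/19 × log₂(1/19) = 0.2236
  -3/19 × log₂(3/19) = 0.4205
H(X) = 0.9133 bits


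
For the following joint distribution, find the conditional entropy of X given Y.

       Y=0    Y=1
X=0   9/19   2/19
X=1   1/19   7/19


H(X|Y) = Σ_y p(y) H(X|Y=y)
  p(Y=0) = 10/19, H(X|Y=0) = 0.4690
  p(Y=1) = 9/19, H(X|Y=1) = 0.7642
H(X|Y) = 0.5263×0.4690 + 0.4737×0.7642 = 0.6088 bits


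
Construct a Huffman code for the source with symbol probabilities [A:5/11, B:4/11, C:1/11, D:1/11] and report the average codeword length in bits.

Huffman tree construction:
Combine smallest probabilities repeatedly
Resulting codes:
  A: 0 (length 1)
  B: 11 (length 2)
  C: 100 (length 3)
  D: 101 (length 3)
Average length = Σ p(s) × length(s) = 1.7273 bits


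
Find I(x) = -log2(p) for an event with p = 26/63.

Information content I(x) = -log₂(p(x))
I = -log₂(26/63) = -log₂(0.4127)
I = 1.2768 bits


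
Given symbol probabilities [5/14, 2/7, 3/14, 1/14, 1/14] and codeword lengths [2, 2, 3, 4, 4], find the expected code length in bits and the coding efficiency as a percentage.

Average length L = Σ p_i × l_i = 2.5000 bits
Entropy H = 2.0670 bits
Efficiency η = H/L × 100% = 82.68%


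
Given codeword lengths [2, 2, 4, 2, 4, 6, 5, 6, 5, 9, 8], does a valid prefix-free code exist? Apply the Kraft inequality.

Kraft inequality: Σ 2^(-l_i) ≤ 1 for prefix-free code
Calculating: 2^(-2) + 2^(-2) + 2^(-4) + 2^(-2) + 2^(-4) + 2^(-6) + 2^(-5) + 2^(-6) + 2^(-5) + 2^(-9) + 2^(-8)
= 0.25 + 0.25 + 0.0625 + 0.25 + 0.0625 + 0.015625 + 0.03125 + 0.015625 + 0.03125 + 0.001953125 + 0.00390625
= 0.9746
Since 0.9746 ≤ 1, prefix-free code exists


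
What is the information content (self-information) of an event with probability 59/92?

Information content I(x) = -log₂(p(x))
I = -log₂(59/92) = -log₂(0.6413)
I = 0.6409 bits


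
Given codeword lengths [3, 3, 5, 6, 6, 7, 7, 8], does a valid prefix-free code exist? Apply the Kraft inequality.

Kraft inequality: Σ 2^(-l_i) ≤ 1 for prefix-free code
Calculating: 2^(-3) + 2^(-3) + 2^(-5) + 2^(-6) + 2^(-6) + 2^(-7) + 2^(-7) + 2^(-8)
= 0.125 + 0.125 + 0.03125 + 0.015625 + 0.015625 + 0.0078125 + 0.0078125 + 0.00390625
= 0.3320
Since 0.3320 ≤ 1, prefix-free code exists


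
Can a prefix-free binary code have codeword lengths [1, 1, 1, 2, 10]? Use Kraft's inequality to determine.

Kraft inequality: Σ 2^(-l_i) ≤ 1 for prefix-free code
Calculating: 2^(-1) + 2^(-1) + 2^(-1) + 2^(-2) + 2^(-10)
= 0.5 + 0.5 + 0.5 + 0.25 + 0.0009765625
= 1.7510
Since 1.7510 > 1, prefix-free code does not exist


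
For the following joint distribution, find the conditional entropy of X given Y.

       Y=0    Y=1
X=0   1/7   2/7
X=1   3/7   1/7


H(X|Y) = Σ_y p(y) H(X|Y=y)
  p(Y=0) = 4/7, H(X|Y=0) = 0.8113
  p(Y=1) = 3/7, H(X|Y=1) = 0.9183
H(X|Y) = 0.5714×0.8113 + 0.4286×0.9183 = 0.8571 bits


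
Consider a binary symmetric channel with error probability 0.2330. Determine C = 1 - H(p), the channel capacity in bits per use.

For BSC with error probability p:
C = 1 - H(p) where H(p) is binary entropy
H(0.2330) = -0.2330 × log₂(0.2330) - 0.7670 × log₂(0.7670)
H(p) = 0.7832
C = 1 - 0.7832 = 0.2168 bits/use


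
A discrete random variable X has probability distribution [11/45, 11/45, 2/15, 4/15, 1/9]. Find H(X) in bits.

H(X) = -Σ p(x) log₂ p(x)
  -11/45 × log₂(11/45) = 0.4968
  -11/45 × log₂(11/45) = 0.4968
  -2/15 × log₂(2/15) = 0.3876
  -4/15 × log₂(4/15) = 0.5085
  -1/9 × log₂(1/9) = 0.3522
H(X) = 2.2419 bits


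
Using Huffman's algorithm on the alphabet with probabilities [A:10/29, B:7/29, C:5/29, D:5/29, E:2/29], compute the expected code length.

Huffman tree construction:
Combine smallest probabilities repeatedly
Resulting codes:
  A: 11 (length 2)
  B: 01 (length 2)
  C: 101 (length 3)
  D: 00 (length 2)
  E: 100 (length 3)
Average length = Σ p(s) × length(s) = 2.2414 bits


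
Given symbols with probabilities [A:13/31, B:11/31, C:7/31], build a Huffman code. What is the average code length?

Huffman tree construction:
Combine smallest probabilities repeatedly
Resulting codes:
  A: 0 (length 1)
  B: 11 (length 2)
  C: 10 (length 2)
Average length = Σ p(s) × length(s) = 1.5806 bits


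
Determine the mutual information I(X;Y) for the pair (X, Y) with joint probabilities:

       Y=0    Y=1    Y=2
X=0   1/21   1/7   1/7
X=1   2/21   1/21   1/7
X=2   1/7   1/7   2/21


H(X) = 1.5751, H(Y) = 1.5751, H(X,Y) = 3.0697
I(X;Y) = H(X) + H(Y) - H(X,Y) = 0.0805 bits


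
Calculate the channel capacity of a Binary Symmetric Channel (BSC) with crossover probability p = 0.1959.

For BSC with error probability p:
C = 1 - H(p) where H(p) is binary entropy
H(0.1959) = -0.1959 × log₂(0.1959) - 0.8041 × log₂(0.8041)
H(p) = 0.7137
C = 1 - 0.7137 = 0.2863 bits/use


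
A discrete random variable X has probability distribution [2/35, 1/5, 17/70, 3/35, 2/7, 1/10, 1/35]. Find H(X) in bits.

H(X) = -Σ p(x) log₂ p(x)
  -2/35 × log₂(2/35) = 0.2360
  -1/5 × log₂(1/5) = 0.4644
  -17/70 × log₂(17/70) = 0.4959
  -3/35 × log₂(3/35) = 0.3038
  -2/7 × log₂(2/7) = 0.5164
  -1/10 × log₂(1/10) = 0.3322
  -1/35 × log₂(1/35) = 0.1466
H(X) = 2.4951 bits


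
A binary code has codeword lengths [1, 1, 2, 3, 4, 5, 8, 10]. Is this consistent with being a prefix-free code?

Kraft inequality: Σ 2^(-l_i) ≤ 1 for prefix-free code
Calculating: 2^(-1) + 2^(-1) + 2^(-2) + 2^(-3) + 2^(-4) + 2^(-5) + 2^(-8) + 2^(-10)
= 0.5 + 0.5 + 0.25 + 0.125 + 0.0625 + 0.03125 + 0.00390625 + 0.0009765625
= 1.4736
Since 1.4736 > 1, prefix-free code does not exist


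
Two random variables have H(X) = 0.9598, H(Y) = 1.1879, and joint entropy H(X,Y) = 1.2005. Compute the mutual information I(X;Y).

I(X;Y) = H(X) + H(Y) - H(X,Y)
I(X;Y) = 0.9598 + 1.1879 - 1.2005 = 0.9472 bits


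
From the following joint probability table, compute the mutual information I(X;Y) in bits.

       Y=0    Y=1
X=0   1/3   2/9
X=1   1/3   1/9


H(X) = 0.9911, H(Y) = 0.9183, H(X,Y) = 1.8911
I(X;Y) = H(X) + H(Y) - H(X,Y) = 0.0183 bits


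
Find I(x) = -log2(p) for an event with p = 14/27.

Information content I(x) = -log₂(p(x))
I = -log₂(14/27) = -log₂(0.5185)
I = 0.9475 bits


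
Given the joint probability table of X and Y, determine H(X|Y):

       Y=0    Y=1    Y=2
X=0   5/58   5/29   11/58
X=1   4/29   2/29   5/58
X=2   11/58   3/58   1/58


H(X|Y) = Σ_y p(y) H(X|Y=y)
  p(Y=0) = 12/29, H(X|Y=0) = 1.5157
  p(Y=1) = 17/58, H(X|Y=1) = 1.3831
  p(Y=2) = 17/58, H(X|Y=2) = 1.1661
H(X|Y) = 0.4138×1.5157 + 0.2931×1.3831 + 0.2931×1.1661 = 1.3743 bits


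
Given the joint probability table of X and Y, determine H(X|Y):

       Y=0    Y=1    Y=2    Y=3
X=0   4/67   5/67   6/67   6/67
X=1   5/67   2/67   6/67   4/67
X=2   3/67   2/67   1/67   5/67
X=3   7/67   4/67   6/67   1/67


H(X|Y) = Σ_y p(y) H(X|Y=y)
  p(Y=0) = 19/67, H(X|Y=0) = 1.9313
  p(Y=1) = 13/67, H(X|Y=1) = 1.8843
  p(Y=2) = 19/67, H(X|Y=2) = 1.7990
  p(Y=3) = 16/67, H(X|Y=3) = 1.8050
H(X|Y) = 0.2836×1.9313 + 0.1940×1.8843 + 0.2836×1.7990 + 0.2388×1.8050 = 1.8545 bits


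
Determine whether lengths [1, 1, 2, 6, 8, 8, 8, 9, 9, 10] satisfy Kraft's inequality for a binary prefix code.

Kraft inequality: Σ 2^(-l_i) ≤ 1 for prefix-free code
Calculating: 2^(-1) + 2^(-1) + 2^(-2) + 2^(-6) + 2^(-8) + 2^(-8) + 2^(-8) + 2^(-9) + 2^(-9) + 2^(-10)
= 0.5 + 0.5 + 0.25 + 0.015625 + 0.00390625 + 0.00390625 + 0.00390625 + 0.001953125 + 0.001953125 + 0.0009765625
= 1.2822
Since 1.2822 > 1, prefix-free code does not exist


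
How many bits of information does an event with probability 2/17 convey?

Information content I(x) = -log₂(p(x))
I = -log₂(2/17) = -log₂(0.1176)
I = 3.0875 bits


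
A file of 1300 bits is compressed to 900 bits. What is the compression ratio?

Compression ratio = Original / Compressed
= 1300 / 900 = 1.44:1


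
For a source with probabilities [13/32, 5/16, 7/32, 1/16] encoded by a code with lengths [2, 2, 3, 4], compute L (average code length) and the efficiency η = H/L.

Average length L = Σ p_i × l_i = 2.3438 bits
Entropy H = 1.7820 bits
Efficiency η = H/L × 100% = 76.03%


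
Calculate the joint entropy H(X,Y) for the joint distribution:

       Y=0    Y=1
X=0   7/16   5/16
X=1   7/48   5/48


H(X,Y) = -Σ p(x,y) log₂ p(x,y)
  p(0,0)=7/16: -0.4375 × log₂(0.4375) = 0.5218
  p(0,1)=5/16: -0.3125 × log₂(0.3125) = 0.5244
  p(1,0)=7/48: -0.1458 × log₂(0.1458) = 0.4051
  p(1,1)=5/48: -0.1042 × log₂(0.1042) = 0.3399
H(X,Y) = 1.7911 bits


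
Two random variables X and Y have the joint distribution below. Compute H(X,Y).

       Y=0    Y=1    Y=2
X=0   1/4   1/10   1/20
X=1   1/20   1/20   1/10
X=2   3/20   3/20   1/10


H(X,Y) = -Σ p(x,y) log₂ p(x,y)
  p(0,0)=1/4: -0.2500 × log₂(0.2500) = 0.5000
  p(0,1)=1/10: -0.1000 × log₂(0.1000) = 0.3322
  p(0,2)=1/20: -0.0500 × log₂(0.0500) = 0.2161
  p(1,0)=1/20: -0.0500 × log₂(0.0500) = 0.2161
  p(1,1)=1/20: -0.0500 × log₂(0.0500) = 0.2161
  p(1,2)=1/10: -0.1000 × log₂(0.1000) = 0.3322
  p(2,0)=3/20: -0.1500 × log₂(0.1500) = 0.4105
  p(2,1)=3/20: -0.1500 × log₂(0.1500) = 0.4105
  p(2,2)=1/10: -0.1000 × log₂(0.1000) = 0.3322
H(X,Y) = 2.9660 bits


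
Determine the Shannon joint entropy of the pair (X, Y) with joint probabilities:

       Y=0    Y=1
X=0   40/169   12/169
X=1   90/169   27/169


H(X,Y) = -Σ p(x,y) log₂ p(x,y)
  p(0,0)=40/169: -0.2367 × log₂(0.2367) = 0.4921
  p(0,1)=12/169: -0.0710 × log₂(0.0710) = 0.2710
  p(1,0)=90/169: -0.5325 × log₂(0.5325) = 0.4841
  p(1,1)=27/169: -0.1598 × log₂(0.1598) = 0.4227
H(X,Y) = 1.6698 bits


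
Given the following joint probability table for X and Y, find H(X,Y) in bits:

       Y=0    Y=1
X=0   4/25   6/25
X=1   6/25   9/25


H(X,Y) = -Σ p(x,y) log₂ p(x,y)
  p(0,0)=4/25: -0.1600 × log₂(0.1600) = 0.4230
  p(0,1)=6/25: -0.2400 × log₂(0.2400) = 0.4941
  p(1,0)=6/25: -0.2400 × log₂(0.2400) = 0.4941
  p(1,1)=9/25: -0.3600 × log₂(0.3600) = 0.5306
H(X,Y) = 1.9419 bits


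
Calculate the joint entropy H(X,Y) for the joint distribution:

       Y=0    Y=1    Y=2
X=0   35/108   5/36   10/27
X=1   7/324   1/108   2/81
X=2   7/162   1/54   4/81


H(X,Y) = -Σ p(x,y) log₂ p(x,y)
  p(0,0)=35/108: -0.3241 × log₂(0.3241) = 0.5268
  p(0,1)=5/36: -0.1389 × log₂(0.1389) = 0.3956
  p(0,2)=10/27: -0.3704 × log₂(0.3704) = 0.5307
  p(1,0)=7/324: -0.0216 × log₂(0.0216) = 0.1195
  p(1,1)=1/108: -0.0093 × log₂(0.0093) = 0.0625
  p(1,2)=2/81: -0.0247 × log₂(0.0247) = 0.1318
  p(2,0)=7/162: -0.0432 × log₂(0.0432) = 0.1958
  p(2,1)=1/54: -0.0185 × log₂(0.0185) = 0.1066
  p(2,2)=4/81: -0.0494 × log₂(0.0494) = 0.2143
H(X,Y) = 2.2838 bits


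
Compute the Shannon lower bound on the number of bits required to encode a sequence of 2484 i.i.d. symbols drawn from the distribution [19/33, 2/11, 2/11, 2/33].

Entropy H = 1.5980 bits/symbol
Minimum bits = H × n = 1.5980 × 2484
= 3969.49 bits


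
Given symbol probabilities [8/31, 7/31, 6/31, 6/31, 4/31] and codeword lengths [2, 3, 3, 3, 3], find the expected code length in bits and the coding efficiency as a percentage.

Average length L = Σ p_i × l_i = 2.7419 bits
Entropy H = 2.2874 bits
Efficiency η = H/L × 100% = 83.42%


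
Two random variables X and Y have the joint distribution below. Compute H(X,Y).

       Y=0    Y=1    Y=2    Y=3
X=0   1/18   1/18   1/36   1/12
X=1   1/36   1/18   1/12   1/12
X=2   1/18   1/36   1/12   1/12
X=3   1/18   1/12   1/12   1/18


H(X,Y) = -Σ p(x,y) log₂ p(x,y)
  p(0,0)=1/18: -0.0556 × log₂(0.0556) = 0.2317
  p(0,1)=1/18: -0.0556 × log₂(0.0556) = 0.2317
  p(0,2)=1/36: -0.0278 × log₂(0.0278) = 0.1436
  p(0,3)=1/12: -0.0833 × log₂(0.0833) = 0.2987
  p(1,0)=1/36: -0.0278 × log₂(0.0278) = 0.1436
  p(1,1)=1/18: -0.0556 × log₂(0.0556) = 0.2317
  p(1,2)=1/12: -0.0833 × log₂(0.0833) = 0.2987
  p(1,3)=1/12: -0.0833 × log₂(0.0833) = 0.2987
  p(2,0)=1/18: -0.0556 × log₂(0.0556) = 0.2317
  p(2,1)=1/36: -0.0278 × log₂(0.0278) = 0.1436
  p(2,2)=1/12: -0.0833 × log₂(0.0833) = 0.2987
  p(2,3)=1/12: -0.0833 × log₂(0.0833) = 0.2987
  p(3,0)=1/18: -0.0556 × log₂(0.0556) = 0.2317
  p(3,1)=1/12: -0.0833 × log₂(0.0833) = 0.2987
  p(3,2)=1/12: -0.0833 × log₂(0.0833) = 0.2987
  p(3,3)=1/18: -0.0556 × log₂(0.0556) = 0.2317
H(X,Y) = 3.9120 bits


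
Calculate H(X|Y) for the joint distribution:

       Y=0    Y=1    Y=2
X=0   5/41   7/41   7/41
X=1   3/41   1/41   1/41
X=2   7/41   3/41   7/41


H(X|Y) = Σ_y p(y) H(X|Y=y)
  p(Y=0) = 15/41, H(X|Y=0) = 1.5058
  p(Y=1) = 11/41, H(X|Y=1) = 1.2407
  p(Y=2) = 15/41, H(X|Y=2) = 1.2867
H(X|Y) = 0.3659×1.5058 + 0.2683×1.2407 + 0.3659×1.2867 = 1.3545 bits


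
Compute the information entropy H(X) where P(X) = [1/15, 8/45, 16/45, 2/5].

H(X) = -Σ p(x) log₂ p(x)
  -1/15 × log₂(1/15) = 0.2605
  -8/45 × log₂(8/45) = 0.4430
  -16/45 × log₂(16/45) = 0.5304
  -2/5 × log₂(2/5) = 0.5288
H(X) = 1.7627 bits


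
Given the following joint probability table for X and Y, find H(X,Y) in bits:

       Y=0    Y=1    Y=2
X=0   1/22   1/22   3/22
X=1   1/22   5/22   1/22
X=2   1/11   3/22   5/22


H(X,Y) = -Σ p(x,y) log₂ p(x,y)
  p(0,0)=1/22: -0.0455 × log₂(0.0455) = 0.2027
  p(0,1)=1/22: -0.0455 × log₂(0.0455) = 0.2027
  p(0,2)=3/22: -0.1364 × log₂(0.1364) = 0.3920
  p(1,0)=1/22: -0.0455 × log₂(0.0455) = 0.2027
  p(1,1)=5/22: -0.2273 × log₂(0.2273) = 0.4858
  p(1,2)=1/22: -0.0455 × log₂(0.0455) = 0.2027
  p(2,0)=1/11: -0.0909 × log₂(0.0909) = 0.3145
  p(2,1)=3/22: -0.1364 × log₂(0.1364) = 0.3920
  p(2,2)=5/22: -0.2273 × log₂(0.2273) = 0.4858
H(X,Y) = 2.8808 bits


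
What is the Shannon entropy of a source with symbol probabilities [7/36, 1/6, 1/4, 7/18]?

H(X) = -Σ p(x) log₂ p(x)
  -7/36 × log₂(7/36) = 0.4594
  -1/6 × log₂(1/6) = 0.4308
  -1/4 × log₂(1/4) = 0.5000
  -7/18 × log₂(7/18) = 0.5299
H(X) = 1.9201 bits


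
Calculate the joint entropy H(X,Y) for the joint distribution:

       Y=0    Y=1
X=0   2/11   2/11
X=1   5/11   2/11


H(X,Y) = -Σ p(x,y) log₂ p(x,y)
  p(0,0)=2/11: -0.1818 × log₂(0.1818) = 0.4472
  p(0,1)=2/11: -0.1818 × log₂(0.1818) = 0.4472
  p(1,0)=5/11: -0.4545 × log₂(0.4545) = 0.5170
  p(1,1)=2/11: -0.1818 × log₂(0.1818) = 0.4472
H(X,Y) = 1.8586 bits


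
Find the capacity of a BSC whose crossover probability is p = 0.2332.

For BSC with error probability p:
C = 1 - H(p) where H(p) is binary entropy
H(0.2332) = -0.2332 × log₂(0.2332) - 0.7668 × log₂(0.7668)
H(p) = 0.7835
C = 1 - 0.7835 = 0.2165 bits/use


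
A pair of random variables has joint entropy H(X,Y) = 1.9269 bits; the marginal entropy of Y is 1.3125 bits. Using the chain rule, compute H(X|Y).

Chain rule: H(X,Y) = H(X|Y) + H(Y)
H(X|Y) = H(X,Y) - H(Y) = 1.9269 - 1.3125 = 0.6144 bits


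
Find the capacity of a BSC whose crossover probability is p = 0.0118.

For BSC with error probability p:
C = 1 - H(p) where H(p) is binary entropy
H(0.0118) = -0.0118 × log₂(0.0118) - 0.9882 × log₂(0.9882)
H(p) = 0.0925
C = 1 - 0.0925 = 0.9075 bits/use


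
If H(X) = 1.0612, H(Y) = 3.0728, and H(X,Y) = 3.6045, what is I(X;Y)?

I(X;Y) = H(X) + H(Y) - H(X,Y)
I(X;Y) = 1.0612 + 3.0728 - 3.6045 = 0.5295 bits


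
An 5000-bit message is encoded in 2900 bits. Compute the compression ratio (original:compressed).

Compression ratio = Original / Compressed
= 5000 / 2900 = 1.72:1


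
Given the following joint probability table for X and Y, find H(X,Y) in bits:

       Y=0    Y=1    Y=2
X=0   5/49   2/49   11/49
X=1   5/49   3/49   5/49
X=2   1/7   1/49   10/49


H(X,Y) = -Σ p(x,y) log₂ p(x,y)
  p(0,0)=5/49: -0.1020 × log₂(0.1020) = 0.3360
  p(0,1)=2/49: -0.0408 × log₂(0.0408) = 0.1884
  p(0,2)=11/49: -0.2245 × log₂(0.2245) = 0.4838
  p(1,0)=5/49: -0.1020 × log₂(0.1020) = 0.3360
  p(1,1)=3/49: -0.0612 × log₂(0.0612) = 0.2467
  p(1,2)=5/49: -0.1020 × log₂(0.1020) = 0.3360
  p(2,0)=1/7: -0.1429 × log₂(0.1429) = 0.4011
  p(2,1)=1/49: -0.0204 × log₂(0.0204) = 0.1146
  p(2,2)=10/49: -0.2041 × log₂(0.2041) = 0.4679
H(X,Y) = 2.9105 bits


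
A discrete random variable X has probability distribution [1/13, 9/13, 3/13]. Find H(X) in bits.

H(X) = -Σ p(x) log₂ p(x)
  -1/13 × log₂(1/13) = 0.2846
  -9/13 × log₂(9/13) = 0.3673
  -3/13 × log₂(3/13) = 0.4882
H(X) = 1.1401 bits


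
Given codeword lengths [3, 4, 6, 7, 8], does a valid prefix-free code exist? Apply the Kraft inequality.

Kraft inequality: Σ 2^(-l_i) ≤ 1 for prefix-free code
Calculating: 2^(-3) + 2^(-4) + 2^(-6) + 2^(-7) + 2^(-8)
= 0.125 + 0.0625 + 0.015625 + 0.0078125 + 0.00390625
= 0.2148
Since 0.2148 ≤ 1, prefix-free code exists


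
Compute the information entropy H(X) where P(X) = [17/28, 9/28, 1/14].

H(X) = -Σ p(x) log₂ p(x)
  -17/28 × log₂(17/28) = 0.4371
  -9/28 × log₂(9/28) = 0.5263
  -1/14 × log₂(1/14) = 0.2720
H(X) = 1.2353 bits


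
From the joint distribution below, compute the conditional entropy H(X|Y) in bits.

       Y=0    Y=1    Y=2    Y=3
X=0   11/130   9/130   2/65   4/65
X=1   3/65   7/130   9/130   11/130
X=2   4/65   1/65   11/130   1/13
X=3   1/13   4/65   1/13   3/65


H(X|Y) = Σ_y p(y) H(X|Y=y)
  p(Y=0) = 7/26, H(X|Y=0) = 1.9641
  p(Y=1) = 1/5, H(X|Y=1) = 1.8473
  p(Y=2) = 17/65, H(X|Y=2) = 1.9168
  p(Y=3) = 7/26, H(X|Y=3) = 1.9641
H(X|Y) = 0.2692×1.9641 + 0.2000×1.8473 + 0.2615×1.9168 + 0.2692×1.9641 = 1.9284 bits


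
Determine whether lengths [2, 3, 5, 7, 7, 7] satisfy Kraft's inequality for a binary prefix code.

Kraft inequality: Σ 2^(-l_i) ≤ 1 for prefix-free code
Calculating: 2^(-2) + 2^(-3) + 2^(-5) + 2^(-7) + 2^(-7) + 2^(-7)
= 0.25 + 0.125 + 0.03125 + 0.0078125 + 0.0078125 + 0.0078125
= 0.4297
Since 0.4297 ≤ 1, prefix-free code exists


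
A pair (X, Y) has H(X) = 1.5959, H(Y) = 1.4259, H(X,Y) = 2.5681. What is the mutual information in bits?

I(X;Y) = H(X) + H(Y) - H(X,Y)
I(X;Y) = 1.5959 + 1.4259 - 2.5681 = 0.4537 bits


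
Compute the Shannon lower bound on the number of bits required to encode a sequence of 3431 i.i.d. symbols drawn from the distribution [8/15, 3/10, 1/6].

Entropy H = 1.4356 bits/symbol
Minimum bits = H × n = 1.4356 × 3431
= 4925.52 bits


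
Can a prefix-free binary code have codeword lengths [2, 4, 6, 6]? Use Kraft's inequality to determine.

Kraft inequality: Σ 2^(-l_i) ≤ 1 for prefix-free code
Calculating: 2^(-2) + 2^(-4) + 2^(-6) + 2^(-6)
= 0.25 + 0.0625 + 0.015625 + 0.015625
= 0.3438
Since 0.3438 ≤ 1, prefix-free code exists


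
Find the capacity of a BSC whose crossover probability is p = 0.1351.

For BSC with error probability p:
C = 1 - H(p) where H(p) is binary entropy
H(0.1351) = -0.1351 × log₂(0.1351) - 0.8649 × log₂(0.8649)
H(p) = 0.5713
C = 1 - 0.5713 = 0.4287 bits/use
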